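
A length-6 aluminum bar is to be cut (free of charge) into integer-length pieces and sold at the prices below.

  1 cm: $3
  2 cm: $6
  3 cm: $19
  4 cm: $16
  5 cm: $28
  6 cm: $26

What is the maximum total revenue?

38

Let v[k] be the best obtainable value from length k. For each k, try every first piece i and keep the best of price[i] + v[k−i].
v[1] = 3
v[2] = max(3+3, 6+0) = 6
v[3] = max(3+6, 6+3, 19+0) = 19
v[4] = max(3+19, 6+6, 19+3, 16+0) = 22
v[5] = max(3+22, 6+19, 19+6, 16+3, 28+0) = 28
v[6] = max(3+28, 6+22, 19+19, 16+6, 28+3, 26+0) = 38
One optimal cutting: 3 + 3 → $19 + $19 = $38.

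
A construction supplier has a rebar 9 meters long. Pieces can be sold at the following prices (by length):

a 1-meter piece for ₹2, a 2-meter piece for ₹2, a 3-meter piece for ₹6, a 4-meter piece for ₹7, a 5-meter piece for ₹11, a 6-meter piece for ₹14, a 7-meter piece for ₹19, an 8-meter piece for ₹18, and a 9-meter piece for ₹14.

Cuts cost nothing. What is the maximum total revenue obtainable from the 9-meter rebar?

23

Let best[k] be the best obtainable value from length k. For each k, try every first piece i and keep the best of price[i] + best[k−i].
best[1] = 2
best[2] = max(2+2, 2+0) = 4
best[3] = max(2+4, 2+2, 6+0) = 6
best[4] = max(2+6, 2+4, 6+2, 7+0) = 8
best[5] = max(2+8, 2+6, 6+4, 7+2, 11+0) = 11
best[6] = max(2+11, 2+8, 6+6, 7+4, 11+2, 14+0) = 14
best[7] = max(2+14, 2+11, 6+8, …, 14+2, 19+0) = 19
best[8] = max(2+19, 2+14, 6+11, …, 19+2, 18+0) = 21
best[9] = max(2+21, 2+19, 6+14, …, 18+2, 14+0) = 23
One optimal cutting: 7 + 1 + 1 → ₹19 + ₹2 + ₹2 = ₹23.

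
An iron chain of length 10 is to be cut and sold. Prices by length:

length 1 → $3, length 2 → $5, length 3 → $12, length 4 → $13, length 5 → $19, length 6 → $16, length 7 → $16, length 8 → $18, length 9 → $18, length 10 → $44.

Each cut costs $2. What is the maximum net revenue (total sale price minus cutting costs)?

44

Let net[k] be the best obtainable value from length k. For each k, try every first piece i and keep the best of price[i] + net[k−i] minus the 2 cut fee when i<k.
net[1] = 3
net[2] = max(3+3-2, 5+0) = 5
net[3] = max(3+5-2, 5+3-2, 12+0) = 12
net[4] = max(3+12-2, 5+5-2, 12+3-2, 13+0) = 13
net[5] = max(3+13-2, 5+12-2, 12+5-2, 13+3-2, 19+0) = 19
net[6] = max(3+19-2, 5+13-2, 12+12-2, 13+5-2, 19+3-2, 16+0) = 22
net[7] = max(3+22-2, 5+19-2, 12+13-2, …, 16+3-2, 16+0) = 23
net[8] = max(3+23-2, 5+22-2, 12+19-2, …, 16+3-2, 18+0) = 29
net[9] = max(3+29-2, 5+23-2, 12+22-2, …, 18+3-2, 18+0) = 32
net[10] = max(3+32-2, 5+29-2, 12+23-2, …, 18+3-2, 44+0) = 44
Best is to make no cuts and sell whole for $44.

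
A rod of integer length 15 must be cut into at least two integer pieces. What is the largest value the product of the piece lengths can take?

Fill m[k] for k=2..15: at each k try every first piece i and multiply by the better of (k−i) uncut or m[k−i].
m[2] = 1*max(1,0) = 1*1 = 1
m[3] = 1*max(2,1) = 1*2 = 2
m[4] = 2*max(2,1) = 2*2 = 4
m[5] = 2*max(3,2) = 2*3 = 6
m[6] = 3*max(3,2) = 3*3 = 9
m[7] = 2*max(5,6) = 2*6 = 12
m[8] = 2*max(6,9) = 2*9 = 18
m[9] = 3*max(6,9) = 3*9 = 27
m[10] = 2*max(8,18) = 2*18 = 36
m[11] = 2*max(9,27) = 2*27 = 54
m[12] = 3*max(9,27) = 3*27 = 81
m[13] = 2*max(11,54) = 2*54 = 108
m[14] = 2*max(12,81) = 2*81 = 162
m[15] = 3*max(12,81) = 3*81 = 243
One optimal split: 3 + 3 + 3 + 3 + 3; product 3*3*3*3*3 = 243.

243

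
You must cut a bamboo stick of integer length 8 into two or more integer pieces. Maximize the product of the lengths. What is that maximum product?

18

Fill f[k] for k=2..8: at each k try every first piece i and multiply by the better of (k−i) uncut or f[k−i].
f[2] = 1·max(1,0) = 1·1 = 1
f[3] = 1·max(2,1) = 1·2 = 2
f[4] = 2·max(2,1) = 2·2 = 4
f[5] = 2·max(3,2) = 2·3 = 6
f[6] = 3·max(3,2) = 3·3 = 9
f[7] = 2·max(5,6) = 2·6 = 12
f[8] = 2·max(6,9) = 2·9 = 18
One optimal split: 3 + 3 + 2; product 3·3·2 = 18.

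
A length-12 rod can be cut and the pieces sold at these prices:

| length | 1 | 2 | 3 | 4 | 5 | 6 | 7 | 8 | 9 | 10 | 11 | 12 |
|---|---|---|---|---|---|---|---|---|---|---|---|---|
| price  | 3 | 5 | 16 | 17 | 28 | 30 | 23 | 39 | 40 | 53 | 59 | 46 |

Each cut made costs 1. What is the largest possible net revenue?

Let r[k] be the best obtainable value from length k. For each k, try every first piece i and keep the best of price[i] + r[k−i] minus the 1 cut fee when i<k.
r[1] = 3
r[2] = 5  (first piece 1, then r[1]=3)
r[3] = 16
r[4] = 18  (first piece 1, then r[3]=16)
r[5] = 28
r[6] = 31  (first piece 3, then r[3]=16)
r[7] = 33  (first piece 1, then r[6]=31)
r[8] = 43  (first piece 3, then r[5]=28)
r[9] = 46  (first piece 3, then r[6]=31)
r[10] = 55  (first piece 5, then r[5]=28)
r[11] = 59
r[12] = 61  (first piece 1, then r[11]=59)
One optimal plan: pieces 11 + 1 (1 cut) → 62 − 1 = 61.

61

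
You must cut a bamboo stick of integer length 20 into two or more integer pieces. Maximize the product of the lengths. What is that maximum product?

1458

Define prod[k] = max over 1≤i<k of i · max(k−i, prod[k−i]); the inner max lets the remainder stay uncut if that's better.
Small cases: prod[2]=1, prod[3]=2, prod[4]=4, prod[5]=6, prod[6]=9, prod[7]=12, prod[8]=18, prod[9]=27, prod[10]=36, prod[11]=54, prod[12]=81, prod[13]=108, prod[14]=162.
prod[15] = max(1×162, 2×108, 3×81, …, 13×2, 14×1) = 243
prod[16] = max(1×243, 2×162, 3×108, …, 14×2, 15×1) = 324
prod[17] = max(1×324, 2×243, 3×162, …, 15×2, 16×1) = 486
prod[18] = max(1×486, 2×324, 3×243, …, 16×2, 17×1) = 729
prod[19] = max(1×729, 2×486, 3×324, …, 17×2, 18×1) = 972
prod[20] = max(1×972, 2×729, 3×486, …, 18×2, 19×1) = 1458
One optimal split: 3 + 3 + 3 + 3 + 3 + 3 + 2; product 3×3×3×3×3×3×2 = 1458.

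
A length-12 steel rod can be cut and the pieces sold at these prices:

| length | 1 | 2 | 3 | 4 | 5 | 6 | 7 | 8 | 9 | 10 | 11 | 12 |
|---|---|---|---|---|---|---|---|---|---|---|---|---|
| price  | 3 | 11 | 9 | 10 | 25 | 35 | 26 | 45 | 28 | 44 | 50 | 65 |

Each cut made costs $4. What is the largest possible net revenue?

Build net[k] bottom-up: net[k] = max over allowed piece i of (p[i] + net[k−i]) − 4 per cut.
net[1] = 3
net[2] = 11
net[3] = 10  (first piece 1, then net[2]=11)
net[4] = 18  (first piece 2, then net[2]=11)
net[5] = 25
net[6] = 35
net[7] = 34  (first piece 1, then net[6]=35)
net[8] = 45
net[9] = 44  (first piece 1, then net[8]=45)
net[10] = 52  (first piece 2, then net[8]=45)
net[11] = 56  (first piece 5, then net[6]=35)
net[12] = 66  (first piece 6, then net[6]=35)
One optimal plan: pieces 6 + 6 (1 cut) → $70 − $4 = $66.

66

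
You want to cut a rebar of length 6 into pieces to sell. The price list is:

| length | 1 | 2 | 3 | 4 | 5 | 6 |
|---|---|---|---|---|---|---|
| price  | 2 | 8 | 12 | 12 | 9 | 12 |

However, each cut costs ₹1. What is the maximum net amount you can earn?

Let v[k] be the best obtainable value from length k. For each k, try every first piece i and keep the best of price[i] + v[k−i] minus the 1 cut fee when i<k.
v[1] = 2
v[2] = 8
v[3] = 12
v[4] = 15  (first piece 2, then v[2]=8)
v[5] = 19  (first piece 2, then v[3]=12)
v[6] = 23  (first piece 3, then v[3]=12)
One optimal plan: pieces 3 + 3 (1 cut) → ₹24 − ₹1 = ₹23.

23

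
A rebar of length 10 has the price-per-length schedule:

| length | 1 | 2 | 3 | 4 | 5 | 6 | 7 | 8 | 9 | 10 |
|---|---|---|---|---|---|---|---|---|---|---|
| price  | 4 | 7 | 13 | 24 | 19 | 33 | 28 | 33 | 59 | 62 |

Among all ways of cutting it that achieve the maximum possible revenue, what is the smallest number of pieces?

2

Let r[k] be the best obtainable value from length k. For each k, try every first piece i and keep the best of price[i] + r[k−i].
r[1] = 4
r[2] = max(4+4, 7+0) = 8
r[3] = max(4+8, 7+4, 13+0) = 13
r[4] = max(4+13, 7+8, 13+4, 24+0) = 24
r[5] = max(4+24, 7+13, 13+8, 24+4, 19+0) = 28
r[6] = max(4+28, 7+24, 13+13, 24+8, 19+4, 33+0) = 33
r[7] = max(4+33, 7+28, 13+24, …, 33+4, 28+0) = 37
r[8] = max(4+37, 7+33, 13+28, …, 28+4, 33+0) = 48
r[9] = max(4+48, 7+37, 13+33, …, 33+4, 59+0) = 59
r[10] = max(4+59, 7+48, 13+37, …, 59+4, 62+0) = 63
Maximum revenue is ₹63.
Now minimize piece count subject to staying optimal: for each k, pieces[k] = 1 + min over i with p[i]+r[k−i]=r[k] of pieces[k−i].
pieces[7] = 2
pieces[8] = 2
pieces[9] = 1
pieces[10] = 2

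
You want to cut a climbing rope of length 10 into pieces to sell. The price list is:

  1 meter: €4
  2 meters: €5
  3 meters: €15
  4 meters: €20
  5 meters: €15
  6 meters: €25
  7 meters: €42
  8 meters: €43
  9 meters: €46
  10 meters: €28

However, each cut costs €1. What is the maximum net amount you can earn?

Consider every possible first cut. r[k] is the best of p[i]+r[k−i] over all sellable i≤k, charging 1 whenever i<k.
r[1] = 4
r[2] = 7  (first piece 1, then r[1]=4)
r[3] = 15
r[4] = 20
r[5] = 23  (first piece 1, then r[4]=20)
r[6] = 29  (first piece 3, then r[3]=15)
r[7] = 42
r[8] = 45  (first piece 1, then r[7]=42)
r[9] = 48  (first piece 1, then r[8]=45)
r[10] = 56  (first piece 3, then r[7]=42)
One optimal plan: pieces 7 + 3 (1 cut) → €57 − €1 = €56.

56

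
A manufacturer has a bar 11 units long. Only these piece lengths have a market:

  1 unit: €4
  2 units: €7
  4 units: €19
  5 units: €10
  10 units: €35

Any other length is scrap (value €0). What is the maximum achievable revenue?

Build r[k] bottom-up: r[k] = max over allowed piece i of (p[i] + r[k−i]).
r[1] = 4
r[2] = max(4+4, 7+0) = 8
r[3] = max(4+8, 7+4) = 12
r[4] = max(4+12, 7+8, 19+0) = 19
r[5] = max(4+19, 7+12, 19+4, 10+0) = 23
r[6] = max(4+23, 7+19, 19+8, 10+4) = 27
r[7] = max(4+27, 7+23, 19+12, 10+8) = 31
r[8] = max(4+31, 7+27, 19+19, 10+12) = 38
r[9] = max(4+38, 7+31, 19+23, 10+19) = 42
r[10] = max(4+42, 7+38, 19+27, 10+23, 35+0) = 46
r[11] = max(4+46, 7+42, 19+31, 10+27, 35+4) = 50
One optimal cutting: 4 + 4 + 1 + 1 + 1 → €50.

50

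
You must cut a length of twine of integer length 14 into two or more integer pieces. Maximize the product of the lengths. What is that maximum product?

162

Fill P[k] for k=2..14: at each k try every first piece i and multiply by the better of (k−i) uncut or P[k−i].
Small cases: P[2]=1, P[3]=2, P[4]=4, P[5]=6, P[6]=9.
P[7] = max(1*9, 2*6, 3*4, 4*3, 5*2, 6*1) = 12
P[8] = max(1*12, 2*9, 3*6, …, 6*2, 7*1) = 18
P[9] = max(1*18, 2*12, 3*9, …, 7*2, 8*1) = 27
P[10] = max(1*27, 2*18, 3*12, …, 8*2, 9*1) = 36
P[11] = max(1*36, 2*27, 3*18, …, 9*2, 10*1) = 54
P[12] = max(1*54, 2*36, 3*27, …, 10*2, 11*1) = 81
P[13] = max(1*81, 2*54, 3*36, …, 11*2, 12*1) = 108
P[14] = max(1*108, 2*81, 3*54, …, 12*2, 13*1) = 162
One optimal split: 3 + 3 + 3 + 3 + 2; product 3*3*3*3*2 = 162.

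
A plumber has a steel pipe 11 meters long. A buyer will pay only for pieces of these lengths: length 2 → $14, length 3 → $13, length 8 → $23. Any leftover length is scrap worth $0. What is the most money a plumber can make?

70

Build r[k] bottom-up: r[k] = max over allowed piece i of (p[i] + r[k−i]).
r[1] = 0
r[2] = 14
r[3] = max(14+0, 13+0) = 14
r[4] = max(14+14, 13+0) = 28
r[5] = max(14+14, 13+14) = 28
r[6] = max(14+28, 13+14) = 42
r[7] = max(14+28, 13+28) = 42
r[8] = max(14+42, 13+28, 23+0) = 56
r[9] = max(14+42, 13+42, 23+0) = 56
r[10] = max(14+56, 13+42, 23+14) = 70
r[11] = max(14+56, 13+56, 23+14) = 70
One optimal cutting: pieces 2 + 2 + 2 + 2 + 2 with 1 meter of scrap → $70.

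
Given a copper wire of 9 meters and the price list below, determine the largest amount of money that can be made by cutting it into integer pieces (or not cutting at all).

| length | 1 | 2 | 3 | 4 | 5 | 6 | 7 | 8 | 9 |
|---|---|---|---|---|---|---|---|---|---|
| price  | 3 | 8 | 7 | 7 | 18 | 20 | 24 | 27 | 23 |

35

Let v[k] be the best obtainable value from length k. For each k, try every first piece i and keep the best of price[i] + v[k−i].
v[1] = 3
v[2] = 8
v[3] = 11  (first piece 1, then v[2]=8)
v[4] = 16  (first piece 2, then v[2]=8)
v[5] = 19  (first piece 1, then v[4]=16)
v[6] = 24  (first piece 2, then v[4]=16)
v[7] = 27  (first piece 1, then v[6]=24)
v[8] = 32  (first piece 2, then v[6]=24)
v[9] = 35  (first piece 1, then v[8]=32)
One optimal cutting: 2 + 2 + 2 + 2 + 1 → €8 + €8 + €8 + €8 + €3 = €35.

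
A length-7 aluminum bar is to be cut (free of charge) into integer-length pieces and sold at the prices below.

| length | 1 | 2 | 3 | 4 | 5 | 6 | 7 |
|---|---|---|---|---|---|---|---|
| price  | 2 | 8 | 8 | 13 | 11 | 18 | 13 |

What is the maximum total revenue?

26

Build R[k] bottom-up: R[k] = max over allowed piece i of (p[i] + R[k−i]).
R[1] = 2
R[2] = 8
R[3] = 10  (first piece 1, then R[2]=8)
R[4] = 16  (first piece 2, then R[2]=8)
R[5] = 18  (first piece 1, then R[4]=16)
R[6] = 24  (first piece 2, then R[4]=16)
R[7] = 26  (first piece 1, then R[6]=24)
One optimal cutting: 2 + 2 + 2 + 1 → $8 + $8 + $8 + $2 = $26.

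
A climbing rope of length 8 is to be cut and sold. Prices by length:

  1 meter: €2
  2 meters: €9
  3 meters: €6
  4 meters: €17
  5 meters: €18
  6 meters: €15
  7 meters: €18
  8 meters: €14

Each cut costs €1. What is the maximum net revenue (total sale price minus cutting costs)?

Build r[k] bottom-up: r[k] = max over allowed piece i of (p[i] + r[k−i]) − 1 per cut.
r[1] = 2
r[2] = max(2+2-1, 9+0) = 9
r[3] = max(2+9-1, 9+2-1, 6+0) = 10
r[4] = max(2+10-1, 9+9-1, 6+2-1, 17+0) = 17
r[5] = max(2+17-1, 9+10-1, 6+9-1, 17+2-1, 18+0) = 18
r[6] = max(2+18-1, 9+17-1, 6+10-1, 17+9-1, 18+2-1, 15+0) = 25
r[7] = max(2+25-1, 9+18-1, 6+17-1, …, 15+2-1, 18+0) = 26
r[8] = max(2+26-1, 9+25-1, 6+18-1, …, 18+2-1, 14+0) = 33
One optimal plan: pieces 2 + 2 + 2 + 2 (3 cuts) → €36 − €3 = €33.

33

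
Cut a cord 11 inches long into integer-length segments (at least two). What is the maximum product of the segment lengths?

Fill m[k] for k=2..11: at each k try every first piece i and multiply by the better of (k−i) uncut or m[k−i].
m[2] = 1*max(1,0) = 1*1 = 1
m[3] = 1*max(2,1) = 1*2 = 2
m[4] = 2*max(2,1) = 2*2 = 4
m[5] = 2*max(3,2) = 2*3 = 6
m[6] = 3*max(3,2) = 3*3 = 9
m[7] = 2*max(5,6) = 2*6 = 12
m[8] = 2*max(6,9) = 2*9 = 18
m[9] = 3*max(6,9) = 3*9 = 27
m[10] = 2*max(8,18) = 2*18 = 36
m[11] = 2*max(9,27) = 2*27 = 54
One optimal split: 3 + 3 + 3 + 2; product 3*3*3*2 = 54.

54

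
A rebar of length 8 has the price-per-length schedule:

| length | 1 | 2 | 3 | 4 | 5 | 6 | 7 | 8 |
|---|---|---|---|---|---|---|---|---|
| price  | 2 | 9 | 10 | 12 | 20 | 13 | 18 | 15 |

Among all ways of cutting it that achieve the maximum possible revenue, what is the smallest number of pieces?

4

Let r[k] be the best obtainable value from length k. For each k, try every first piece i and keep the best of price[i] + r[k−i].
r[1] = 2
r[2] = 9
r[3] = 11  (first piece 1, then r[2]=9)
r[4] = 18  (first piece 2, then r[2]=9)
r[5] = 20  (first piece 1, then r[4]=18)
r[6] = 27  (first piece 2, then r[4]=18)
r[7] = 29  (first piece 1, then r[6]=27)
r[8] = 36  (first piece 2, then r[6]=27)
Maximum revenue is ₹36.
Now minimize piece count subject to staying optimal: for each k, pieces[k] = 1 + min over i with p[i]+r[k−i]=r[k] of pieces[k−i].
pieces[5] = 1
pieces[6] = 3
pieces[7] = 2
pieces[8] = 4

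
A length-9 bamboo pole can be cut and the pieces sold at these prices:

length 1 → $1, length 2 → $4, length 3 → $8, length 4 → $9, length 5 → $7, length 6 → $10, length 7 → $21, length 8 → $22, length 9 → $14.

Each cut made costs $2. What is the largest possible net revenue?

Consider every possible first cut. v[k] is the best of p[i]+v[k−i] over all sellable i≤k, charging 2 whenever i<k.
v[1] = 1
v[2] = 4
v[3] = 8
v[4] = 9
v[5] = 10  (first piece 2, then v[3]=8)
v[6] = 14  (first piece 3, then v[3]=8)
v[7] = 21
v[8] = 22
v[9] = 23  (first piece 2, then v[7]=21)
One optimal plan: pieces 7 + 2 (1 cut) → $25 − $2 = $23.

23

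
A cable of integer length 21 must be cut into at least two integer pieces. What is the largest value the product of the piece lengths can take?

2187

Fill f[k] for k=2..21: at each k try every first piece i and multiply by the better of (k−i) uncut or f[k−i].
f[2] = 1*max(1,0) = 1*1 = 1
f[3] = 1*max(2,1) = 1*2 = 2
f[4] = 2*max(2,1) = 2*2 = 4
f[5] = 2*max(3,2) = 2*3 = 6
f[6] = 3*max(3,2) = 3*3 = 9
f[7] = 2*max(5,6) = 2*6 = 12
f[8] = 2*max(6,9) = 2*9 = 18
f[9] = 3*max(6,9) = 3*9 = 27
f[10] = 2*max(8,18) = 2*18 = 36
f[11] = 2*max(9,27) = 2*27 = 54
f[12] = 3*max(9,27) = 3*27 = 81
f[13] = 2*max(11,54) = 2*54 = 108
f[14] = 2*max(12,81) = 2*81 = 162
f[15] = 3*max(12,81) = 3*81 = 243
f[16] = 2*max(14,162) = 2*162 = 324
f[17] = 2*max(15,243) = 2*243 = 486
f[18] = 3*max(15,243) = 3*243 = 729
f[19] = 2*max(17,486) = 2*486 = 972
f[20] = 2*max(18,729) = 2*729 = 1458
f[21] = 3*max(18,729) = 3*729 = 2187
One optimal split: 3 + 3 + 3 + 3 + 3 + 3 + 3; product 3*3*3*3*3*3*3 = 2187.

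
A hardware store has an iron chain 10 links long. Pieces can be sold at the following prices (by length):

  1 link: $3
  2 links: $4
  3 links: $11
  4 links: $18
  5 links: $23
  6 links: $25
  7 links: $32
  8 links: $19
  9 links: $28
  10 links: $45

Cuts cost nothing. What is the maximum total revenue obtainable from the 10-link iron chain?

46

Build v[k] bottom-up: v[k] = max over allowed piece i of (p[i] + v[k−i]).
v[1] = 3
v[2] = 6  (first piece 1, then v[1]=3)
v[3] = 11
v[4] = 18
v[5] = 23
v[6] = 26  (first piece 1, then v[5]=23)
v[7] = 32
v[8] = 36  (first piece 4, then v[4]=18)
v[9] = 41  (first piece 4, then v[5]=23)
v[10] = 46  (first piece 5, then v[5]=23)
One optimal cutting: 5 + 5 → $23 + $23 = $46.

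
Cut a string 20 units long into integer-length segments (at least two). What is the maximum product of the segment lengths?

Define prod[k] = max over 1≤i<k of i · max(k−i, prod[k−i]); the inner max lets the remainder stay uncut if that's better.
prod[2] = 1·max(1,0) = 1·1 = 1
prod[3] = 1·max(2,1) = 1·2 = 2
prod[4] = 2·max(2,1) = 2·2 = 4
prod[5] = 2·max(3,2) = 2·3 = 6
prod[6] = 3·max(3,2) = 3·3 = 9
prod[7] = 2·max(5,6) = 2·6 = 12
prod[8] = 2·max(6,9) = 2·9 = 18
prod[9] = 3·max(6,9) = 3·9 = 27
prod[10] = 2·max(8,18) = 2·18 = 36
prod[11] = 2·max(9,27) = 2·27 = 54
prod[12] = 3·max(9,27) = 3·27 = 81
prod[13] = 2·max(11,54) = 2·54 = 108
prod[14] = 2·max(12,81) = 2·81 = 162
prod[15] = 3·max(12,81) = 3·81 = 243
prod[16] = 2·max(14,162) = 2·162 = 324
prod[17] = 2·max(15,243) = 2·243 = 486
prod[18] = 3·max(15,243) = 3·243 = 729
prod[19] = 2·max(17,486) = 2·486 = 972
prod[20] = 2·max(18,729) = 2·729 = 1458
One optimal split: 3 + 3 + 3 + 3 + 3 + 3 + 2; product 3·3·3·3·3·3·2 = 1458.

1458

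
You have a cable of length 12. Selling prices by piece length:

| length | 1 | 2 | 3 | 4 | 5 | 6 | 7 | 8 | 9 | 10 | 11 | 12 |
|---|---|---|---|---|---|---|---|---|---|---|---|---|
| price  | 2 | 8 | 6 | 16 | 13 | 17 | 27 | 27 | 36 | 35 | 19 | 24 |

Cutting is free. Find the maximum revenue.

Consider every possible first cut. r[k] is the best of p[i]+r[k−i] over all sellable i≤k.
r[1] = 2
r[2] = 8
r[3] = 10  (first piece 1, then r[2]=8)
r[4] = 16  (first piece 2, then r[2]=8)
r[5] = 18  (first piece 1, then r[4]=16)
r[6] = 24  (first piece 2, then r[4]=16)
r[7] = 27
r[8] = 32  (first piece 2, then r[6]=24)
r[9] = 36
r[10] = 40  (first piece 2, then r[8]=32)
r[11] = 44  (first piece 2, then r[9]=36)
r[12] = 48  (first piece 2, then r[10]=40)
One optimal cutting: 2 + 2 + 2 + 2 + 2 + 2 → $8 + $8 + $8 + $8 + $8 + $8 = $48.

48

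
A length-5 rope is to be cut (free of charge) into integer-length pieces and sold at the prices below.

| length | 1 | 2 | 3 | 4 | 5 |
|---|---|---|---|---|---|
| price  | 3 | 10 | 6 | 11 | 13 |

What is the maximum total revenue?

Consider every possible first cut. R[k] is the best of p[i]+R[k−i] over all sellable i≤k.
R[1] = 3
R[2] = 10
R[3] = 13  (first piece 1, then R[2]=10)
R[4] = 20  (first piece 2, then R[2]=10)
R[5] = 23  (first piece 1, then R[4]=20)
One optimal cutting: 2 + 2 + 1 → 10 + 10 + 3 = 23.

23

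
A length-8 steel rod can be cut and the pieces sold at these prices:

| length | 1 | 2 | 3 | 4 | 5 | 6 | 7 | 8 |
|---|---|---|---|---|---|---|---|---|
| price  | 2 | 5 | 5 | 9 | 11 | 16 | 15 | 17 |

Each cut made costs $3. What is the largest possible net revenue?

Consider every possible first cut. net[k] is the best of p[i]+net[k−i] over all sellable i≤k, charging 3 whenever i<k.
net[1] = 2
net[2] = 5
net[3] = 5
net[4] = 9
net[5] = 11
net[6] = 16
net[7] = 15  (first piece 1, then net[6]=16)
net[8] = 18  (first piece 2, then net[6]=16)
One optimal plan: pieces 6 + 2 (1 cut) → $21 − $3 = $18.

18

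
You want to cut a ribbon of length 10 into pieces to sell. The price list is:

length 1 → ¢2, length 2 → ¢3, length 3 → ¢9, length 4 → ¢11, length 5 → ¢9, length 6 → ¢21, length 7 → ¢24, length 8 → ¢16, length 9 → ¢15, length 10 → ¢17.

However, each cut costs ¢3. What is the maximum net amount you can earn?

Build net[k] bottom-up: net[k] = max over allowed piece i of (p[i] + net[k−i]) − 3 per cut.
net[1] = 2
net[2] = 3
net[3] = 9
net[4] = 11
net[5] = 10  (first piece 1, then net[4]=11)
net[6] = 21
net[7] = 24
net[8] = 23  (first piece 1, then net[7]=24)
net[9] = 27  (first piece 3, then net[6]=21)
net[10] = 30  (first piece 3, then net[7]=24)
One optimal plan: pieces 7 + 3 (1 cut) → ¢33 − ¢3 = ¢30.

30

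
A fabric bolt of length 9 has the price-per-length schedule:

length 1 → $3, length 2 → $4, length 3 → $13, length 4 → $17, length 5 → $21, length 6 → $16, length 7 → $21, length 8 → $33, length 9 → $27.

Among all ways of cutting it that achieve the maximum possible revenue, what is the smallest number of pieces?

Consider every possible first cut. r[k] is the best of p[i]+r[k−i] over all sellable i≤k.
r[1] = 3
r[2] = max(3+3, 4+0) = 6
r[3] = max(3+6, 4+3, 13+0) = 13
r[4] = max(3+13, 4+6, 13+3, 17+0) = 17
r[5] = max(3+17, 4+13, 13+6, 17+3, 21+0) = 21
r[6] = max(3+21, 4+17, 13+13, 17+6, 21+3, 16+0) = 26
r[7] = max(3+26, 4+21, 13+17, …, 16+3, 21+0) = 30
r[8] = max(3+30, 4+26, 13+21, …, 21+3, 33+0) = 34
r[9] = max(3+34, 4+30, 13+26, …, 33+3, 27+0) = 39
Maximum revenue is $39.
Now minimize piece count subject to staying optimal: for each k, pieces[k] = 1 + min over i with p[i]+r[k−i]=r[k] of pieces[k−i].
pieces[6] = 2
pieces[7] = 2
pieces[8] = 2
pieces[9] = 3

3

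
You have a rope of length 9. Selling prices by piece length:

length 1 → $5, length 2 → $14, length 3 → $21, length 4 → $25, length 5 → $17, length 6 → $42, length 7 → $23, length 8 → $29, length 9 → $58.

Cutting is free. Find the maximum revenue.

63

Build best[k] bottom-up: best[k] = max over allowed piece i of (p[i] + best[k−i]).
best[1] = 5
best[2] = 14
best[3] = 21
best[4] = 28  (first piece 2, then best[2]=14)
best[5] = 35  (first piece 2, then best[3]=21)
best[6] = 42  (first piece 2, then best[4]=28)
best[7] = 49  (first piece 2, then best[5]=35)
best[8] = 56  (first piece 2, then best[6]=42)
best[9] = 63  (first piece 2, then best[7]=49)
One optimal cutting: 3 + 2 + 2 + 2 → $21 + $14 + $14 + $14 = $63.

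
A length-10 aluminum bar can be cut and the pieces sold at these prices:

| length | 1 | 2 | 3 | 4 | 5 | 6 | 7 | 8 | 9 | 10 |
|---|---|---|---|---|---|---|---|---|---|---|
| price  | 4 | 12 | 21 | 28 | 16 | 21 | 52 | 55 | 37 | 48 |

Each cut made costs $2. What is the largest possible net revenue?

Consider every possible first cut. net[k] is the best of p[i]+net[k−i] over all sellable i≤k, charging 2 whenever i<k.
net[1] = 4
net[2] = 12
net[3] = 21
net[4] = 28
net[5] = 31  (first piece 2, then net[3]=21)
net[6] = 40  (first piece 3, then net[3]=21)
net[7] = 52
net[8] = 55
net[9] = 62  (first piece 2, then net[7]=52)
net[10] = 71  (first piece 3, then net[7]=52)
One optimal plan: pieces 7 + 3 (1 cut) → $73 − $2 = $71.

71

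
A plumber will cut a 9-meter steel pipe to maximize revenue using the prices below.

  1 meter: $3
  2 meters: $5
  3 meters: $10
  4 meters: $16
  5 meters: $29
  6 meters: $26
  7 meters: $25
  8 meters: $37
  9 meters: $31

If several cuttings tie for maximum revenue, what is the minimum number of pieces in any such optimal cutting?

Build r[k] bottom-up: r[k] = max over allowed piece i of (p[i] + r[k−i]).
r[1] = 3
r[2] = max(3+3, 5+0) = 6
r[3] = max(3+6, 5+3, 10+0) = 10
r[4] = max(3+10, 5+6, 10+3, 16+0) = 16
r[5] = max(3+16, 5+10, 10+6, 16+3, 29+0) = 29
r[6] = max(3+29, 5+16, 10+10, 16+6, 29+3, 26+0) = 32
r[7] = max(3+32, 5+29, 10+16, …, 26+3, 25+0) = 35
r[8] = max(3+35, 5+32, 10+29, …, 25+3, 37+0) = 39
r[9] = max(3+39, 5+35, 10+32, …, 37+3, 31+0) = 45
Maximum revenue is $45.
Now minimize piece count subject to staying optimal: for each k, pieces[k] = 1 + min over i with p[i]+r[k−i]=r[k] of pieces[k−i].
pieces[6] = 2
pieces[7] = 3
pieces[8] = 2
pieces[9] = 2

2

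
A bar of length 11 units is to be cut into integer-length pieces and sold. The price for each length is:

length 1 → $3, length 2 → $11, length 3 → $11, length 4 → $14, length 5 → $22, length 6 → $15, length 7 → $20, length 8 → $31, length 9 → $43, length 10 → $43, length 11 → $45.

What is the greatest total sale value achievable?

Let v[k] be the best obtainable value from length k. For each k, try every first piece i and keep the best of price[i] + v[k−i].
v[1] = 3
v[2] = max(3+3, 11+0) = 11
v[3] = max(3+11, 11+3, 11+0) = 14
v[4] = max(3+14, 11+11, 11+3, 14+0) = 22
v[5] = max(3+22, 11+14, 11+11, 14+3, 22+0) = 25
v[6] = max(3+25, 11+22, 11+14, 14+11, 22+3, 15+0) = 33
v[7] = max(3+33, 11+25, 11+22, …, 15+3, 20+0) = 36
v[8] = max(3+36, 11+33, 11+25, …, 20+3, 31+0) = 44
v[9] = max(3+44, 11+36, 11+33, …, 31+3, 43+0) = 47
v[10] = max(3+47, 11+44, 11+36, …, 43+3, 43+0) = 55
v[11] = max(3+55, 11+47, 11+44, …, 43+3, 45+0) = 58
One optimal cutting: 2 + 2 + 2 + 2 + 2 + 1 → $11 + $11 + $11 + $11 + $11 + $3 = $58.

58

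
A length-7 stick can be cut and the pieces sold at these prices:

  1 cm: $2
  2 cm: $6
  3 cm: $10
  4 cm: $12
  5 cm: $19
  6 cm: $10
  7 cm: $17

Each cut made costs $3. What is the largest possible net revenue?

22

Build net[k] bottom-up: net[k] = max over allowed piece i of (p[i] + net[k−i]) − 3 per cut.
net[1] = 2
net[2] = max(2+2-3, 6+0) = 6
net[3] = max(2+6-3, 6+2-3, 10+0) = 10
net[4] = max(2+10-3, 6+6-3, 10+2-3, 12+0) = 12
net[5] = max(2+12-3, 6+10-3, 10+6-3, 12+2-3, 19+0) = 19
net[6] = max(2+19-3, 6+12-3, 10+10-3, 12+6-3, 19+2-3, 10+0) = 18
net[7] = max(2+18-3, 6+19-3, 10+12-3, …, 10+2-3, 17+0) = 22
One optimal plan: pieces 5 + 2 (1 cut) → $25 − $3 = $22.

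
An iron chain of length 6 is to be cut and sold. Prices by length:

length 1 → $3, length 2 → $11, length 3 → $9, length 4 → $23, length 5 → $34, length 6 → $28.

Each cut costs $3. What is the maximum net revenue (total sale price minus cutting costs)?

34

Let v[k] be the best obtainable value from length k. For each k, try every first piece i and keep the best of price[i] + v[k−i] minus the 3 cut fee when i<k.
v[1] = 3
v[2] = max(3+3-3, 11+0) = 11
v[3] = max(3+11-3, 11+3-3, 9+0) = 11
v[4] = max(3+11-3, 11+11-3, 9+3-3, 23+0) = 23
v[5] = max(3+23-3, 11+11-3, 9+11-3, 23+3-3, 34+0) = 34
v[6] = max(3+34-3, 11+23-3, 9+11-3, 23+11-3, 34+3-3, 28+0) = 34
One optimal plan: pieces 5 + 1 (1 cut) → $37 − $3 = $34.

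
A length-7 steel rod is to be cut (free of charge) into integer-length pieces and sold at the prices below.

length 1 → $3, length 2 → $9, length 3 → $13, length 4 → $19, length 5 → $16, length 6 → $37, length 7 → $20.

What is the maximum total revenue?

40

Consider every possible first cut. best[k] is the best of p[i]+best[k−i] over all sellable i≤k.
best[1] = 3
best[2] = max(3+3, 9+0) = 9
best[3] = max(3+9, 9+3, 13+0) = 13
best[4] = max(3+13, 9+9, 13+3, 19+0) = 19
best[5] = max(3+19, 9+13, 13+9, 19+3, 16+0) = 22
best[6] = max(3+22, 9+19, 13+13, 19+9, 16+3, 37+0) = 37
best[7] = max(3+37, 9+22, 13+19, …, 37+3, 20+0) = 40
One optimal cutting: 6 + 1 → $37 + $3 = $40.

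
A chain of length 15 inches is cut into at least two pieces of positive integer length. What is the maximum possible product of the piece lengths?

Define m[k] = max over 1≤i<k of i · max(k−i, m[k−i]); the inner max lets the remainder stay uncut if that's better.
m[2] = 1*max(1,0) = 1*1 = 1
m[3] = max(1*2, 2*1) = 2
m[4] = max(1*3, 2*2, 3*1) = 4
m[5] = max(1*4, 2*3, 3*2, 4*1) = 6
m[6] = max(1*6, 2*4, 3*3, 4*2, 5*1) = 9
m[7] = max(1*9, 2*6, 3*4, 4*3, 5*2, 6*1) = 12
m[8] = max(1*12, 2*9, 3*6, …, 6*2, 7*1) = 18
m[9] = max(1*18, 2*12, 3*9, …, 7*2, 8*1) = 27
m[10] = max(1*27, 2*18, 3*12, …, 8*2, 9*1) = 36
m[11] = max(1*36, 2*27, 3*18, …, 9*2, 10*1) = 54
m[12] = max(1*54, 2*36, 3*27, …, 10*2, 11*1) = 81
m[13] = max(1*81, 2*54, 3*36, …, 11*2, 12*1) = 108
m[14] = max(1*108, 2*81, 3*54, …, 12*2, 13*1) = 162
m[15] = max(1*162, 2*108, 3*81, …, 13*2, 14*1) = 243
One optimal split: 3 + 3 + 3 + 3 + 3; product 3*3*3*3*3 = 243.

243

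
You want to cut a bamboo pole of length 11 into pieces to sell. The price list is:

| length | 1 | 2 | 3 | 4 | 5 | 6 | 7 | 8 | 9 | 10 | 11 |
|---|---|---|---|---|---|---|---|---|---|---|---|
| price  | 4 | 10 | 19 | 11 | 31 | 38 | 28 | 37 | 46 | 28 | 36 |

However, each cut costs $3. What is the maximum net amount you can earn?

Consider every possible first cut. r[k] is the best of p[i]+r[k−i] over all sellable i≤k, charging 3 whenever i<k.
r[1] = 4
r[2] = max(4+4-3, 10+0) = 10
r[3] = max(4+10-3, 10+4-3, 19+0) = 19
r[4] = max(4+19-3, 10+10-3, 19+4-3, 11+0) = 20
r[5] = max(4+20-3, 10+19-3, 19+10-3, 11+4-3, 31+0) = 31
r[6] = max(4+31-3, 10+20-3, 19+19-3, 11+10-3, 31+4-3, 38+0) = 38
r[7] = max(4+38-3, 10+31-3, 19+20-3, …, 38+4-3, 28+0) = 39
r[8] = max(4+39-3, 10+38-3, 19+31-3, …, 28+4-3, 37+0) = 47
r[9] = max(4+47-3, 10+39-3, 19+38-3, …, 37+4-3, 46+0) = 54
r[10] = max(4+54-3, 10+47-3, 19+39-3, …, 46+4-3, 28+0) = 59
r[11] = max(4+59-3, 10+54-3, 19+47-3, …, 28+4-3, 36+0) = 66
One optimal plan: pieces 6 + 5 (1 cut) → $69 − $3 = $66.

66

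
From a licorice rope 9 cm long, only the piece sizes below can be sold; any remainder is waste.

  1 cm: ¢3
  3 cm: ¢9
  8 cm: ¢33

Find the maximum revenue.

Let f[k] be the best obtainable value from length k. For each k, try every first piece i and keep the best of price[i] + f[k−i].
f[1] = 3
f[2] = 6  (first piece 1, then f[1]=3)
f[3] = max(3+6, 9+0) = 9
f[4] = max(3+9, 9+3) = 12
f[5] = max(3+12, 9+6) = 15
f[6] = max(3+15, 9+9) = 18
f[7] = max(3+18, 9+12) = 21
f[8] = max(3+21, 9+15, 33+0) = 33
f[9] = max(3+33, 9+18, 33+3) = 36
One optimal cutting: 8 + 1 → ¢36.

36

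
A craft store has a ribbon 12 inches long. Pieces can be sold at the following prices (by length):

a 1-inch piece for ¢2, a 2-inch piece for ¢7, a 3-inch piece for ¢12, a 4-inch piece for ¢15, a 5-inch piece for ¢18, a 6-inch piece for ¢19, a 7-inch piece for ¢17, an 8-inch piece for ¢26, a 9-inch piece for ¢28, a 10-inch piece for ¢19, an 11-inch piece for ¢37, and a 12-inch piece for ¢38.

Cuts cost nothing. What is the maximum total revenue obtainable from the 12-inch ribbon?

Let v[k] be the best obtainable value from length k. For each k, try every first piece i and keep the best of price[i] + v[k−i].
v[1] = 2
v[2] = 7
v[3] = 12
v[4] = 15
v[5] = 19  (first piece 2, then v[3]=12)
v[6] = 24  (first piece 3, then v[3]=12)
v[7] = 27  (first piece 3, then v[4]=15)
v[8] = 31  (first piece 2, then v[6]=24)
v[9] = 36  (first piece 3, then v[6]=24)
v[10] = 39  (first piece 3, then v[7]=27)
v[11] = 43  (first piece 2, then v[9]=36)
v[12] = 48  (first piece 3, then v[9]=36)
One optimal cutting: 3 + 3 + 3 + 3 → ¢12 + ¢12 + ¢12 + ¢12 = ¢48.

48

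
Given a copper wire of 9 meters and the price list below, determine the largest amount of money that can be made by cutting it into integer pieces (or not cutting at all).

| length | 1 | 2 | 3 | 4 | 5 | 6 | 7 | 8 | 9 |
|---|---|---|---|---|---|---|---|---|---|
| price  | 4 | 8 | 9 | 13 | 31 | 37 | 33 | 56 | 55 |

60

Let v[k] be the best obtainable value from length k. For each k, try every first piece i and keep the best of price[i] + v[k−i].
v[1] = 4
v[2] = 8  (first piece 1, then v[1]=4)
v[3] = 12  (first piece 1, then v[2]=8)
v[4] = 16  (first piece 1, then v[3]=12)
v[5] = 31
v[6] = 37
v[7] = 41  (first piece 1, then v[6]=37)
v[8] = 56
v[9] = 60  (first piece 1, then v[8]=56)
One optimal cutting: 8 + 1 → €56 + €4 = €60.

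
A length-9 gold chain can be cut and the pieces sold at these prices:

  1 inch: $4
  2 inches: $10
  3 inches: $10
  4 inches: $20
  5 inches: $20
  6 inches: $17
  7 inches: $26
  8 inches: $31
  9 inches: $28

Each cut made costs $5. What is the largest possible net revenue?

Build v[k] bottom-up: v[k] = max over allowed piece i of (p[i] + v[k−i]) − 5 per cut.
v[1] = 4
v[2] = 10
v[3] = 10
v[4] = 20
v[5] = 20
v[6] = 25  (first piece 2, then v[4]=20)
v[7] = 26
v[8] = 35  (first piece 4, then v[4]=20)
v[9] = 35  (first piece 4, then v[5]=20)
One optimal plan: pieces 5 + 4 (1 cut) → $40 − $5 = $35.

35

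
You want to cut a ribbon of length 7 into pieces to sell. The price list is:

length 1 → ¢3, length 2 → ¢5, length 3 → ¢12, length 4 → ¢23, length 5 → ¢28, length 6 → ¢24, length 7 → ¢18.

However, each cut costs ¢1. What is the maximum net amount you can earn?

Consider every possible first cut. net[k] is the best of p[i]+net[k−i] over all sellable i≤k, charging 1 whenever i<k.
net[1] = 3
net[2] = max(3+3-1, 5+0) = 5
net[3] = max(3+5-1, 5+3-1, 12+0) = 12
net[4] = max(3+12-1, 5+5-1, 12+3-1, 23+0) = 23
net[5] = max(3+23-1, 5+12-1, 12+5-1, 23+3-1, 28+0) = 28
net[6] = max(3+28-1, 5+23-1, 12+12-1, 23+5-1, 28+3-1, 24+0) = 30
net[7] = max(3+30-1, 5+28-1, 12+23-1, …, 24+3-1, 18+0) = 34
One optimal plan: pieces 4 + 3 (1 cut) → ¢35 − ¢1 = ¢34.

34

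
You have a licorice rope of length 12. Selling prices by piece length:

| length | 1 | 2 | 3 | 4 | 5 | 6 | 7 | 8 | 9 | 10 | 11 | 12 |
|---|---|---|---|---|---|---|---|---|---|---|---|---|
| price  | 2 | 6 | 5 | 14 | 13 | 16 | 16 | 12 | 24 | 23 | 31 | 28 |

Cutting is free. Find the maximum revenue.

Consider every possible first cut. v[k] is the best of p[i]+v[k−i] over all sellable i≤k.
v[1] = 2
v[2] = 6
v[3] = 8  (first piece 1, then v[2]=6)
v[4] = 14
v[5] = 16  (first piece 1, then v[4]=14)
v[6] = 20  (first piece 2, then v[4]=14)
v[7] = 22  (first piece 1, then v[6]=20)
v[8] = 28  (first piece 4, then v[4]=14)
v[9] = 30  (first piece 1, then v[8]=28)
v[10] = 34  (first piece 2, then v[8]=28)
v[11] = 36  (first piece 1, then v[10]=34)
v[12] = 42  (first piece 4, then v[8]=28)
One optimal cutting: 4 + 4 + 4 → ¢14 + ¢14 + ¢14 = ¢42.

42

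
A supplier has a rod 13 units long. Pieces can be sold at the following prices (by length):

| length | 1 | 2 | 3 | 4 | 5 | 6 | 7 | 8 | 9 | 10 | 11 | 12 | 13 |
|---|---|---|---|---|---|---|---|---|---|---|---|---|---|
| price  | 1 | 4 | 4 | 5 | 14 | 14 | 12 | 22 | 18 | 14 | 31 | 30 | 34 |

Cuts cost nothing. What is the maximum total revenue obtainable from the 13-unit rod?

36

Let v[k] be the best obtainable value from length k. For each k, try every first piece i and keep the best of price[i] + v[k−i].
v[1] = 1
v[2] = 4
v[3] = 5  (first piece 1, then v[2]=4)
v[4] = 8  (first piece 2, then v[2]=4)
v[5] = 14
v[6] = 15  (first piece 1, then v[5]=14)
v[7] = 18  (first piece 2, then v[5]=14)
v[8] = 22
v[9] = 23  (first piece 1, then v[8]=22)
v[10] = 28  (first piece 5, then v[5]=14)
v[11] = 31
v[12] = 32  (first piece 1, then v[11]=31)
v[13] = 36  (first piece 5, then v[8]=22)
One optimal cutting: 8 + 5 → 22 + 14 = 36.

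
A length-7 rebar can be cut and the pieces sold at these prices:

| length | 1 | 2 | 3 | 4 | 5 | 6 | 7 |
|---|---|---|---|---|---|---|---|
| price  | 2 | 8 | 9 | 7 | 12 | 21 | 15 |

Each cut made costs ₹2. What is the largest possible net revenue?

Let r[k] be the best obtainable value from length k. For each k, try every first piece i and keep the best of price[i] + r[k−i] minus the 2 cut fee when i<k.
r[1] = 2
r[2] = 8
r[3] = 9
r[4] = 14  (first piece 2, then r[2]=8)
r[5] = 15  (first piece 2, then r[3]=9)
r[6] = 21
r[7] = 21  (first piece 1, then r[6]=21)
One optimal plan: pieces 6 + 1 (1 cut) → ₹23 − ₹2 = ₹21.

21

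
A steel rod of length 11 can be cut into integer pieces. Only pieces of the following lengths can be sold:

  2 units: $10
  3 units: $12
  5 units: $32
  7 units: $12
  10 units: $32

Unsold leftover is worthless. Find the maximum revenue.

Consider every possible first cut. best[k] is the best of p[i]+best[k−i] over all sellable i≤k.
best[1] = 0
best[2] = 10
best[3] = 12
best[4] = 20  (first piece 2, then best[2]=10)
best[5] = 32
best[6] = 32
best[7] = 42  (first piece 2, then best[5]=32)
best[8] = 44  (first piece 3, then best[5]=32)
best[9] = 52  (first piece 2, then best[7]=42)
best[10] = 64  (first piece 5, then best[5]=32)
best[11] = 64
One optimal cutting: pieces 5 + 5 with 1 unit of scrap → $64.

64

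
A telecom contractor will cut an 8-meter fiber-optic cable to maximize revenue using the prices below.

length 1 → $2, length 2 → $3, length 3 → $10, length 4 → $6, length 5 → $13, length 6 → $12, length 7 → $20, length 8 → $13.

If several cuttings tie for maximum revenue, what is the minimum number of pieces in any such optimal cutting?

Let r[k] be the best obtainable value from length k. For each k, try every first piece i and keep the best of price[i] + r[k−i].
r[1] = 2
r[2] = max(2+2, 3+0) = 4
r[3] = max(2+4, 3+2, 10+0) = 10
r[4] = max(2+10, 3+4, 10+2, 6+0) = 12
r[5] = max(2+12, 3+10, 10+4, 6+2, 13+0) = 14
r[6] = max(2+14, 3+12, 10+10, 6+4, 13+2, 12+0) = 20
r[7] = max(2+20, 3+14, 10+12, …, 12+2, 20+0) = 22
r[8] = max(2+22, 3+20, 10+14, …, 20+2, 13+0) = 24
Maximum revenue is $24.
Now minimize piece count subject to staying optimal: for each k, pieces[k] = 1 + min over i with p[i]+r[k−i]=r[k] of pieces[k−i].
pieces[5] = 3
pieces[6] = 2
pieces[7] = 3
pieces[8] = 4

4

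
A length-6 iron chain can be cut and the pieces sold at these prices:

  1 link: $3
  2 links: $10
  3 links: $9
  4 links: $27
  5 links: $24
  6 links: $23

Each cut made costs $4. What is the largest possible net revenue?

Build net[k] bottom-up: net[k] = max over allowed piece i of (p[i] + net[k−i]) − 4 per cut.
net[1] = 3
net[2] = 10
net[3] = 9  (first piece 1, then net[2]=10)
net[4] = 27
net[5] = 26  (first piece 1, then net[4]=27)
net[6] = 33  (first piece 2, then net[4]=27)
One optimal plan: pieces 4 + 2 (1 cut) → $37 − $4 = $33.

33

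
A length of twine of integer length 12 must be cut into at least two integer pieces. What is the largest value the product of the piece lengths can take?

Define g[k] = max over 1≤i<k of i · max(k−i, g[k−i]); the inner max lets the remainder stay uncut if that's better.
Small cases: g[2]=1, g[3]=2, g[4]=4.
g[5] = 2*max(3,2) = 2*3 = 6
g[6] = 3*max(3,2) = 3*3 = 9
g[7] = 2*max(5,6) = 2*6 = 12
g[8] = 2*max(6,9) = 2*9 = 18
g[9] = 3*max(6,9) = 3*9 = 27
g[10] = 2*max(8,18) = 2*18 = 36
g[11] = 2*max(9,27) = 2*27 = 54
g[12] = 3*max(9,27) = 3*27 = 81
One optimal split: 3 + 3 + 3 + 3; product 3*3*3*3 = 81.

81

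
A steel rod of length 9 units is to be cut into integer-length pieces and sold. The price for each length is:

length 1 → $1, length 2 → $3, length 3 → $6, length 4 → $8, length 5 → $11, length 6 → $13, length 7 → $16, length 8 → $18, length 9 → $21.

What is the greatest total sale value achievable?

Consider every possible first cut. best[k] is the best of p[i]+best[k−i] over all sellable i≤k.
best[1] = 1
best[2] = 3
best[3] = 6
best[4] = 8
best[5] = 11
best[6] = 13
best[7] = 16
best[8] = 18
best[9] = 21
Best is to sell the whole 9-unit piece uncut for $21.

21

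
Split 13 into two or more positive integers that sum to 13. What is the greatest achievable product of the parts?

Define f[k] = max over 1≤i<k of i · max(k−i, f[k−i]); the inner max lets the remainder stay uncut if that's better.
f[2] = 1·max(1,0) = 1·1 = 1
f[3] = max(1·2, 2·1) = 2
f[4] = max(1·3, 2·2, 3·1) = 4
f[5] = max(1·4, 2·3, 3·2, 4·1) = 6
f[6] = max(1·6, 2·4, 3·3, 4·2, 5·1) = 9
f[7] = max(1·9, 2·6, 3·4, 4·3, 5·2, 6·1) = 12
f[8] = max(1·12, 2·9, 3·6, …, 6·2, 7·1) = 18
f[9] = max(1·18, 2·12, 3·9, …, 7·2, 8·1) = 27
f[10] = max(1·27, 2·18, 3·12, …, 8·2, 9·1) = 36
f[11] = max(1·36, 2·27, 3·18, …, 9·2, 10·1) = 54
f[12] = max(1·54, 2·36, 3·27, …, 10·2, 11·1) = 81
f[13] = max(1·81, 2·54, 3·36, …, 11·2, 12·1) = 108
One optimal split: 3 + 3 + 3 + 2 + 2; product 3·3·3·2·2 = 108.

108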